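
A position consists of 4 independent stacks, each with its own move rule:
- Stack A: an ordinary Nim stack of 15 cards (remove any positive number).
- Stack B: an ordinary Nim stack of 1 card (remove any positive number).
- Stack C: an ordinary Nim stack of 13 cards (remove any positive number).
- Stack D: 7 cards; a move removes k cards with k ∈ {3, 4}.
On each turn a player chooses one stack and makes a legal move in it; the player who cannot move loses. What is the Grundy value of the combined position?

Stack A is a plain Nim stack of size 15, so its Grundy value is 15.
Stack B is a plain Nim stack of size 1, so its Grundy value is 1.
Stack C is a plain Nim stack of size 13, so its Grundy value is 13.
Grundy values for stack D (subtraction set {3, 4}):
k:     0  1  2  3  4  5  6  7
g(k):  0  0  0  1  1  1  2  0
So g(7) = 0.
By the Sprague-Grundy theorem, the Grundy value of a sum of independent games is the XOR of the component values.
Combined value = 15 XOR 1 XOR 13 XOR 0 = 3.

3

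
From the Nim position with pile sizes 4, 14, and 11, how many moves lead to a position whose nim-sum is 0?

Nim-sum: 4 ^ 14 ^ 11 = 1.
The overall nim-sum is X = 1. A pile of size p has a winning move iff p XOR X < p (reduce it to p XOR X).
  4: 4 XOR 1 = 5 ≥ 4 — no move.
  14: 14 XOR 1 = 15 ≥ 14 — no move.
  11: 11 XOR 1 = 10 < 11 — winning move (to 10).
That gives 1 winning move.

1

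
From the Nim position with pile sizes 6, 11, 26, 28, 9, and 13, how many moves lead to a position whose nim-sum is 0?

Nim-sum: 6 ^ 11 ^ 26 ^ 28 ^ 9 ^ 13 = 15.
The overall nim-sum is X = 15. A pile of size p has a winning move iff p XOR X < p (reduce it to p XOR X).
  6: 6 XOR 15 = 9 ≥ 6 — no move.
  11: 11 XOR 15 = 4 < 11 — winning move (to 4).
  26: 26 XOR 15 = 21 < 26 — winning move (to 21).
  28: 28 XOR 15 = 19 < 28 — winning move (to 19).
  9: 9 XOR 15 = 6 < 9 — winning move (to 6).
  13: 13 XOR 15 = 2 < 13 — winning move (to 2).
That gives 5 winning moves.

5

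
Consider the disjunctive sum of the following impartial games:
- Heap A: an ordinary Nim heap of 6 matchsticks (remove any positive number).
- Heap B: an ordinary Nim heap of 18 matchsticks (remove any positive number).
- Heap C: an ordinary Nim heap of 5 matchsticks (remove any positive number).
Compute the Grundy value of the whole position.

17

Heap A is a plain Nim heap of size 6, so its Grundy value is 6.
Heap B is a plain Nim heap of size 18, so its Grundy value is 18.
Heap C is a plain Nim heap of size 5, so its Grundy value is 5.
The value of a disjunctive sum is the nim-sum of the parts.
Combined value = 6 XOR 18 XOR 5 = 17.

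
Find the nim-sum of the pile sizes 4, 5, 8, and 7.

14

Compute the nim-sum pairwise:
4 XOR 5 = 1
1 XOR 8 = 9
9 XOR 7 = 14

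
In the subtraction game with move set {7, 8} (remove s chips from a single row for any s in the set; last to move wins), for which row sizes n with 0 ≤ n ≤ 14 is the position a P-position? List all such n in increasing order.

Compute g(0), g(1), … for moves {7, 8}:
k:     0  1  2  3  4  5  6  7  8  9 10 11 12 13 14
g(k):  0  0  0  0  0  0  0  1  1  1  1  1  1  1  2
The P-positions (g = 0) in 0..14 are 0, 1, 2, 3, 4, 5, 6.

0, 1, 2, 3, 4, 5, 6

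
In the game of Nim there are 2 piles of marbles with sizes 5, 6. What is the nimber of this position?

3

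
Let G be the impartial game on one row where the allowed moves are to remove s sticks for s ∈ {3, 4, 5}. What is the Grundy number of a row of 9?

0

Build the Grundy sequence with g(k) = mex{g(k−s) : s ∈ {3, 4, 5}, s ≤ k}:
g(0) = mex{} = 0
g(1) = mex{} = 0
g(2) = mex{} = 0
g(3) = mex{0} = 1
g(4) = mex{0} = 1
g(5) = mex{0} = 1
g(6) = mex{0,1} = 2
g(7) = mex{0,1} = 2
g(8) = mex{1} = 0
g(9) = mex{1,2} = 0
So g(9) = 0.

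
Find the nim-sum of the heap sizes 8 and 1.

9

Compute the nim-sum pairwise:
8 XOR 1 = 9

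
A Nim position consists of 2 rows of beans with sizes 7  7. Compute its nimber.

0

Nim-sum: 7 XOR 7 = 0.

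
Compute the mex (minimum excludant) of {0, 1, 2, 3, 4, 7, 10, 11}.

The values 0, 1, 2, 3, 4 are all present; 5 is the first non-negative integer missing from the set.

5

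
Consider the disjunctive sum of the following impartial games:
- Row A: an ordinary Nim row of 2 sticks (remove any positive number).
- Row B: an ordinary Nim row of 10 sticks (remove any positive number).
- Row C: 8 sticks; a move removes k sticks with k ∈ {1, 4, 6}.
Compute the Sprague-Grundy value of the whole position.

Row A is a plain Nim row of size 2, so its Grundy value is 2.
Row B is a plain Nim row of size 10, so its Grundy value is 10.
For row C, compute g(0), g(1), … with moves {1, 4, 6}:
k:     0  1  2  3  4  5  6  7  8
g(k):  0  1  0  1  2  0  1  0  1
So g(8) = 1.
By the Sprague-Grundy theorem, the Grundy value of a sum of independent games is the XOR of the component values.
Combined value = 2 ⊕ 10 ⊕ 1 = 9.

9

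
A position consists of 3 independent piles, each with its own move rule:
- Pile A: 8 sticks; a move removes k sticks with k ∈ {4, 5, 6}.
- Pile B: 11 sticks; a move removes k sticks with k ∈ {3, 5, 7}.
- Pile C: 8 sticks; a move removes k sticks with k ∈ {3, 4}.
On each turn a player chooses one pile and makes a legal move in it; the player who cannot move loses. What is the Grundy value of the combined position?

Grundy values for pile A (subtraction set {4, 5, 6}):
k:     0  1  2  3  4  5  6  7  8
g(k):  0  0  0  0  1  1  1  1  2
So g(8) = 2.
For pile B, compute g(0), g(1), … with moves {3, 5, 7}:
g(0) = mex{} = 0
g(1) = mex{} = 0
g(2) = mex{} = 0
g(3) = mex{0} = 1
g(4) = mex{0} = 1
g(5) = mex{0} = 1
g(6) = mex{0,1} = 2
g(7) = mex{0,1} = 2
g(8) = mex{0,1} = 2
g(9) = mex{0,1,2} = 3
g(10) = mex{1,2} = 0
g(11) = mex{1,2} = 0
So g(11) = 0.
Build the Grundy sequence for pile C with g(k) = mex{g(k−s) : s ∈ {3, 4}, s ≤ k}:
g(0) = mex{} = 0
g(1) = mex{} = 0
g(2) = mex{} = 0
g(3) = mex{0} = 1
g(4) = mex{0} = 1
g(5) = mex{0} = 1
g(6) = mex{0,1} = 2
g(7) = mex{1} = 0
g(8) = mex{1} = 0
So g(8) = 0.
The value of a disjunctive sum is the nim-sum of the parts.
Combined value = 2 ⊕ 0 ⊕ 0 = 2.

2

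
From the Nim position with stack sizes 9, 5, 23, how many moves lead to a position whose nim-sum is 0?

1

Write each in binary and XOR column by column:
  01001  (9)
  00101  (5)
  10111  (23)
  -----
  11011  (27)
The overall nim-sum is X = 27. A stack of size p has a winning move iff p XOR X < p (reduce it to p XOR X).
  9: 9 XOR 27 = 18 ≥ 9 — no move.
  5: 5 XOR 27 = 30 ≥ 5 — no move.
  23: 23 XOR 27 = 12 < 23 — winning move (to 12).
That gives 1 winning move.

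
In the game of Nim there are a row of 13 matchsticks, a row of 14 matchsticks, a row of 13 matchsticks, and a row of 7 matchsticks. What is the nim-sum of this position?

9

Nim-sum: 13 XOR 14 XOR 13 XOR 7 = 9.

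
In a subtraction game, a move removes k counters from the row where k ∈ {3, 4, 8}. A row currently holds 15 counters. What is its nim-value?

1

Compute g(0), g(1), … for moves {3, 4, 8}:
k:     0  1  2  3  4  5  6  7  8  9 10 11 12 13 14 15
g(k):  0  0  0  1  1  1  2  0  2  3  1  3  0  0  0  1
So g(15) = 1.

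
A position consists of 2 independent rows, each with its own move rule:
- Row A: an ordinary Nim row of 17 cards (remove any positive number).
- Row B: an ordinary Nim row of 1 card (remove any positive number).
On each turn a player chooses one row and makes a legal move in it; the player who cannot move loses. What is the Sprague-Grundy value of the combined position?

Row A is a plain Nim row of size 17, so its Grundy value is 17.
Row B is a plain Nim row of size 1, so its Grundy value is 1.
The value of a disjunctive sum is the nim-sum of the parts.
Combined value = 17 XOR 1 = 16.

16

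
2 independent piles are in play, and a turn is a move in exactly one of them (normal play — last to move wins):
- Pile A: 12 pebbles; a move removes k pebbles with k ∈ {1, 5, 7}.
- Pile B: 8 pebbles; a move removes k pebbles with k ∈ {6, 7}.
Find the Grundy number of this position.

Grundy values for pile A (subtraction set {1, 5, 7}):
g(0) = mex{} = 0
g(1) = mex{0} = 1
g(2) = mex{1} = 0
g(3) = mex{0} = 1
g(4) = mex{1} = 0
g(5) = mex{0} = 1
g(6) = mex{1} = 0
g(7) = mex{0} = 1
g(8) = mex{1} = 0
g(9) = mex{0} = 1
g(10) = mex{1} = 0
g(11) = mex{0} = 1
g(12) = mex{1} = 0
So g(12) = 0.
For pile B, compute g(0), g(1), … with moves {6, 7}:
g(0) = mex{} = 0
g(1) = mex{} = 0
g(2) = mex{} = 0
g(3) = mex{} = 0
g(4) = mex{} = 0
g(5) = mex{} = 0
g(6) = mex{0} = 1
g(7) = mex{0} = 1
g(8) = mex{0} = 1
So g(8) = 1.
The value of a disjunctive sum is the nim-sum of the parts.
Combined value = 0 XOR 1 = 1.

1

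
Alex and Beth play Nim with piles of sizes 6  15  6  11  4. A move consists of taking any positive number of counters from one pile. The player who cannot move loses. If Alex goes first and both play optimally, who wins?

Compute the nim-sum pairwise:
6 ⊕ 15 = 9
9 ⊕ 6 = 15
15 ⊕ 11 = 4
4 ⊕ 4 = 0
The nim-sum is 0, so this is a P-position: the player to move is in a losing position under optimal play; Alex is about to move from it and so loses — Beth wins.

Beth wins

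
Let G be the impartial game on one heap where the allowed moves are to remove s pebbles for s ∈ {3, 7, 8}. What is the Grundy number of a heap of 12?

Build the Grundy sequence with g(k) = mex{g(k−s) : s ∈ {3, 7, 8}, s ≤ k}:
k:     0  1  2  3  4  5  6  7  8  9 10 11 12
g(k):  0  0  0  1  1  1  0  2  2  1  3  0  0
So g(12) = 0.

0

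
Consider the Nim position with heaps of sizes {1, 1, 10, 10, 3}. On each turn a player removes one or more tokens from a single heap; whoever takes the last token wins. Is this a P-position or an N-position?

N-position

Compute the nim-sum pairwise:
1 ^ 1 = 0
0 ^ 10 = 10
10 ^ 10 = 0
0 ^ 3 = 3
The nim-sum is 3 ≠ 0, so this is an N-position: the player to move can win.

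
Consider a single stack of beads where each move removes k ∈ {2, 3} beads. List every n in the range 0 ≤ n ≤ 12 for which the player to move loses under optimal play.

0, 1, 5, 6, 10, 11

Compute g(0), g(1), … for moves {2, 3}:
g(0) = mex{} = 0
g(1) = mex{} = 0
g(2) = mex{0} = 1
g(3) = mex{0} = 1
g(4) = mex{0,1} = 2
g(5) = mex{1} = 0
g(6) = mex{1,2} = 0
g(7) = mex{0,2} = 1
g(8) = mex{0} = 1
g(9) = mex{0,1} = 2
g(10) = mex{1} = 0
g(11) = mex{1,2} = 0
g(12) = mex{0,2} = 1
The P-positions (g = 0) in 0..12 are 0, 1, 5, 6, 10, 11.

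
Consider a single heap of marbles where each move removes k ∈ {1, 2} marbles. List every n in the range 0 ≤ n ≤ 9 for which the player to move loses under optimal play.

0, 3, 6, 9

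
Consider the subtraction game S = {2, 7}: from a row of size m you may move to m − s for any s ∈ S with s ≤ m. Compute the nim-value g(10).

0

Build the Grundy sequence with g(k) = mex{g(k−s) : s ∈ {2, 7}, s ≤ k}:
k:     0  1  2  3  4  5  6  7  8  9 10
g(k):  0  0  1  1  0  0  1  1  2  0  0
So g(10) = 0.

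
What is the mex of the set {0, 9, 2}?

1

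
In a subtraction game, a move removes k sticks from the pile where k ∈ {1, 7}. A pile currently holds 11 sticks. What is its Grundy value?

Compute g(0), g(1), … for moves {1, 7}:
g(0) = mex{} = 0
g(1) = mex{0} = 1
g(2) = mex{1} = 0
g(3) = mex{0} = 1
g(4) = mex{1} = 0
g(5) = mex{0} = 1
g(6) = mex{1} = 0
g(7) = mex{0} = 1
g(8) = mex{1} = 0
g(9) = mex{0} = 1
g(10) = mex{1} = 0
g(11) = mex{0} = 1
So g(11) = 1.

1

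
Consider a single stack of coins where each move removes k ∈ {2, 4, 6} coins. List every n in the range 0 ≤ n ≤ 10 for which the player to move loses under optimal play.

0, 1, 8, 9

Build the Grundy sequence with g(k) = mex{g(k−s) : s ∈ {2, 4, 6}, s ≤ k}:
k:     0  1  2  3  4  5  6  7  8  9 10
g(k):  0  0  1  1  2  2  3  3  0  0  1
The P-positions (g = 0) in 0..10 are 0, 1, 8, 9.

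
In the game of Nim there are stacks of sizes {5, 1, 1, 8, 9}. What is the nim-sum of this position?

Write each in binary and XOR column by column:
  0101  (5)
  0001  (1)
  0001  (1)
  1000  (8)
  1001  (9)
  ----
  0100  (4)

4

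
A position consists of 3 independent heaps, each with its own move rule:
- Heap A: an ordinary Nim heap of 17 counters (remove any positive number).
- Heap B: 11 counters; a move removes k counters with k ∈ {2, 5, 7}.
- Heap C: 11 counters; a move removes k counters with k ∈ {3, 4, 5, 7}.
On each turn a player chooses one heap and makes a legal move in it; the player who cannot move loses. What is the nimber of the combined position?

Heap A is a plain Nim heap of size 17, so its Grundy value is 17.
For heap B, compute g(0), g(1), … with moves {2, 5, 7}:
k:     0  1  2  3  4  5  6  7  8  9 10 11
g(k):  0  0  1  1  0  2  1  3  2  2  0  3
So g(11) = 3.
Build the Grundy sequence for heap C with g(k) = mex{g(k−s) : s ∈ {3, 4, 5, 7}, s ≤ k}:
g(0) = mex{} = 0
g(1) = mex{} = 0
g(2) = mex{} = 0
g(3) = mex{0} = 1
g(4) = mex{0} = 1
g(5) = mex{0} = 1
g(6) = mex{0,1} = 2
g(7) = mex{0,1} = 2
g(8) = mex{0,1} = 2
g(9) = mex{0,1,2} = 3
g(10) = mex{1,2} = 0
g(11) = mex{1,2} = 0
So g(11) = 0.
The value of a disjunctive sum is the nim-sum of the parts.
Combined value = 17 XOR 3 XOR 0 = 18.

18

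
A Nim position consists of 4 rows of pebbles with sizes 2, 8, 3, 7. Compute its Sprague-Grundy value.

In binary:
  0010  (2)
  1000  (8)
  0011  (3)
  0111  (7)
  ----
  1110  (14)

14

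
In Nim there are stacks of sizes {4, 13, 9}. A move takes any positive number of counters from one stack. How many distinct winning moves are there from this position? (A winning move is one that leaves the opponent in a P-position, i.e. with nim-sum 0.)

0

Nim-sum: 4 XOR 13 XOR 9 = 0.
The nim-sum is already 0, so every move leaves a nonzero nim-sum — there are no winning moves.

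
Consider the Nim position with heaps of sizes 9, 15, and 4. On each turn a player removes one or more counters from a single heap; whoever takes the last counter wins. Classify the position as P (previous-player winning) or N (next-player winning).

Compute the nim-sum pairwise:
9 ⊕ 15 = 6
6 ⊕ 4 = 2
The nim-sum is 2 ≠ 0, so this is an N-position: the player to move can win.

N-position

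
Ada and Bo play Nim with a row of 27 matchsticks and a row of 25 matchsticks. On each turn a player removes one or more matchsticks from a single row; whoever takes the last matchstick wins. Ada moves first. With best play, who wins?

Ada wins

Nim-sum: 27 XOR 25 = 2.
The nim-sum is 2 ≠ 0, so this is an N-position: the player to move can win; Ada has a winning move.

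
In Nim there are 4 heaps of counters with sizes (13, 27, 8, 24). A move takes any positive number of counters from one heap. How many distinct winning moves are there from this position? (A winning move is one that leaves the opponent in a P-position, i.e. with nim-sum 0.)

Nim-sum: 13 XOR 27 XOR 8 XOR 24 = 6.
The overall nim-sum is X = 6. A heap of size p has a winning move iff p XOR X < p (reduce it to p XOR X).
  13: 13 XOR 6 = 11 < 13 — winning move (to 11).
  27: 27 XOR 6 = 29 ≥ 27 — no move.
  8: 8 XOR 6 = 14 ≥ 8 — no move.
  24: 24 XOR 6 = 30 ≥ 24 — no move.
That gives 1 winning move.

1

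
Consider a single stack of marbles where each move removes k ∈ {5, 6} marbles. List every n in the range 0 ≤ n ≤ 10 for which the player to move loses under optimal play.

Compute g(0), g(1), … for moves {5, 6}:
k:     0  1  2  3  4  5  6  7  8  9 10
g(k):  0  0  0  0  0  1  1  1  1  1  2
The P-positions (g = 0) in 0..10 are 0, 1, 2, 3, 4.

0, 1, 2, 3, 4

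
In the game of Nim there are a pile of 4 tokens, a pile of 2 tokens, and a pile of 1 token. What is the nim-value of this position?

7

Nim-sum: 4 ^ 2 ^ 1 = 7.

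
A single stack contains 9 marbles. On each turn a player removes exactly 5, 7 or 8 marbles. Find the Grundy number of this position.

1

Build the Grundy sequence with g(k) = mex{g(k−s) : s ∈ {5, 7, 8}, s ≤ k}:
k:     0  1  2  3  4  5  6  7  8  9
g(k):  0  0  0  0  0  1  1  1  1  1
So g(9) = 1.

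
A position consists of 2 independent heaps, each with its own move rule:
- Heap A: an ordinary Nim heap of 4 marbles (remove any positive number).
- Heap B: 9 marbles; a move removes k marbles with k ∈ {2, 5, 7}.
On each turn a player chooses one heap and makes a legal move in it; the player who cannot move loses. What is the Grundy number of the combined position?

6

Heap A is a plain Nim heap of size 4, so its Grundy value is 4.
Build the Grundy sequence for heap B with g(k) = mex{g(k−s) : s ∈ {2, 5, 7}, s ≤ k}:
k:     0  1  2  3  4  5  6  7  8  9
g(k):  0  0  1  1  0  2  1  3  2  2
So g(9) = 2.
The value of a disjunctive sum is the nim-sum of the parts.
Combined value = 4 XOR 2 = 6.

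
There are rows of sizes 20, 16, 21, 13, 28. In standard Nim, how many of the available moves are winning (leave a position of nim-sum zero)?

Nim-sum: 20 ^ 16 ^ 21 ^ 13 ^ 28 = 0.
The nim-sum is already 0, so every move leaves a nonzero nim-sum — there are no winning moves.

0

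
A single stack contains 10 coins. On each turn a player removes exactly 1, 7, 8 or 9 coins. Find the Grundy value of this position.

Compute g(0), g(1), … for moves {1, 7, 8, 9}:
k:     0  1  2  3  4  5  6  7  8  9 10
g(k):  0  1  0  1  0  1  0  1  2  3  2
So g(10) = 2.

2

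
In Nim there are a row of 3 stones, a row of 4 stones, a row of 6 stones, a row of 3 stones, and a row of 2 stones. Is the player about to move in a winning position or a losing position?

Losing position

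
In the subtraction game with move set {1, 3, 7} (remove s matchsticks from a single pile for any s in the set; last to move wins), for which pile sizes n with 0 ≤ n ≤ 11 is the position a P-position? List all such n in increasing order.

0, 2, 4, 6, 8, 10

Compute g(0), g(1), … for moves {1, 3, 7}:
g(0) = mex{} = 0
g(1) = mex{0} = 1
g(2) = mex{1} = 0
g(3) = mex{0} = 1
g(4) = mex{1} = 0
g(5) = mex{0} = 1
g(6) = mex{1} = 0
g(7) = mex{0} = 1
g(8) = mex{1} = 0
g(9) = mex{0} = 1
g(10) = mex{1} = 0
g(11) = mex{0} = 1
The P-positions (g = 0) in 0..11 are 0, 2, 4, 6, 8, 10.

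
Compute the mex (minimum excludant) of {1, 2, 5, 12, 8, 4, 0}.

3

The values 0, 1, 2 are all present; 3 is the first non-negative integer missing from the set.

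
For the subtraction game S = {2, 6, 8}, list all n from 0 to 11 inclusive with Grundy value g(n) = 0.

0, 1, 4, 5

Grundy values for subtraction set {2, 6, 8}:
g(0) = mex{} = 0
g(1) = mex{} = 0
g(2) = mex{0} = 1
g(3) = mex{0} = 1
g(4) = mex{1} = 0
g(5) = mex{1} = 0
g(6) = mex{0} = 1
g(7) = mex{0} = 1
g(8) = mex{0,1} = 2
g(9) = mex{0,1} = 2
g(10) = mex{0,1,2} = 3
g(11) = mex{0,1,2} = 3
The P-positions (g = 0) in 0..11 are 0, 1, 4, 5.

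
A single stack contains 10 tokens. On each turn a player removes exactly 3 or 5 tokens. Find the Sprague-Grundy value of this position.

Grundy values for subtraction set {3, 5}:
k:     0  1  2  3  4  5  6  7  8  9 10
g(k):  0  0  0  1  1  1  2  2  0  0  0
So g(10) = 0.

0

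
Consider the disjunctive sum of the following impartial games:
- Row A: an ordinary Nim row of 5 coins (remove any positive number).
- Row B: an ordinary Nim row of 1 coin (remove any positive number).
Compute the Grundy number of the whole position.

Row A is a plain Nim row of size 5, so its Grundy value is 5.
Row B is a plain Nim row of size 1, so its Grundy value is 1.
By the Sprague-Grundy theorem, the Grundy value of a sum of independent games is the XOR of the component values.
Combined value = 5 XOR 1 = 4.

4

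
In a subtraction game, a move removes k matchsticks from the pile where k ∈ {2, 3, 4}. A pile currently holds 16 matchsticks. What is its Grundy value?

2

Build the Grundy sequence with g(k) = mex{g(k−s) : s ∈ {2, 3, 4}, s ≤ k}:
k:     0  1  2  3  4  5  6  7  8  9 10 11 12 13 14 15 16
g(k):  0  0  1  1  2  2  0  0  1  1  2  2  0  0  1  1  2
So g(16) = 2.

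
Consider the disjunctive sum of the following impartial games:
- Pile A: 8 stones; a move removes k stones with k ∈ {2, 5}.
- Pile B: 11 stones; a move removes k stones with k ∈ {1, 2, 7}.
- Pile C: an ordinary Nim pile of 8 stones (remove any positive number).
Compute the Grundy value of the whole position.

Grundy values for pile A (subtraction set {2, 5}):
g(0) = mex{} = 0
g(1) = mex{} = 0
g(2) = mex{0} = 1
g(3) = mex{0} = 1
g(4) = mex{1} = 0
g(5) = mex{0,1} = 2
g(6) = mex{0} = 1
g(7) = mex{1,2} = 0
g(8) = mex{1} = 0
So g(8) = 0.
For pile B, compute g(0), g(1), … with moves {1, 2, 7}:
g(0) = mex{} = 0
g(1) = mex{0} = 1
g(2) = mex{0,1} = 2
g(3) = mex{1,2} = 0
g(4) = mex{0,2} = 1
g(5) = mex{0,1} = 2
g(6) = mex{1,2} = 0
g(7) = mex{0,2} = 1
g(8) = mex{0,1} = 2
g(9) = mex{1,2} = 0
g(10) = mex{0,2} = 1
g(11) = mex{0,1} = 2
So g(11) = 2.
Pile C is a plain Nim pile of size 8, so its Grundy value is 8.
By the Sprague-Grundy theorem, the Grundy value of a sum of independent games is the XOR of the component values.
Combined value = 0 XOR 2 XOR 8 = 10.

10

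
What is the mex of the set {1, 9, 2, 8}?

0

0 is not in the set, so the mex is 0.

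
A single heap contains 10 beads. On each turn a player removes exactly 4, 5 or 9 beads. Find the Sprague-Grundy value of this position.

2

Build the Grundy sequence with g(k) = mex{g(k−s) : s ∈ {4, 5, 9}, s ≤ k}:
g(0) = mex{} = 0
g(1) = mex{} = 0
g(2) = mex{} = 0
g(3) = mex{} = 0
g(4) = mex{0} = 1
g(5) = mex{0} = 1
g(6) = mex{0} = 1
g(7) = mex{0} = 1
g(8) = mex{0,1} = 2
g(9) = mex{0,1} = 2
g(10) = mex{0,1} = 2
So g(10) = 2.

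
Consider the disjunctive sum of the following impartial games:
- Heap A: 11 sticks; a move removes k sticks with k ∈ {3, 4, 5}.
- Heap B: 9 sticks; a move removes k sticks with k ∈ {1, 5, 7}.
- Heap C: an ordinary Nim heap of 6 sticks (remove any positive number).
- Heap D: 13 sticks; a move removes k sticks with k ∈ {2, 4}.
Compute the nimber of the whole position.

Build the Grundy sequence for heap A with g(k) = mex{g(k−s) : s ∈ {3, 4, 5}, s ≤ k}:
g(0) = mex{} = 0
g(1) = mex{} = 0
g(2) = mex{} = 0
g(3) = mex{0} = 1
g(4) = mex{0} = 1
g(5) = mex{0} = 1
g(6) = mex{0,1} = 2
g(7) = mex{0,1} = 2
g(8) = mex{1} = 0
g(9) = mex{1,2} = 0
g(10) = mex{1,2} = 0
g(11) = mex{0,2} = 1
So g(11) = 1.
Grundy values for heap B (subtraction set {1, 5, 7}):
g(0) = mex{} = 0
g(1) = mex{0} = 1
g(2) = mex{1} = 0
g(3) = mex{0} = 1
g(4) = mex{1} = 0
g(5) = mex{0} = 1
g(6) = mex{1} = 0
g(7) = mex{0} = 1
g(8) = mex{1} = 0
g(9) = mex{0} = 1
So g(9) = 1.
Heap C is a plain Nim heap of size 6, so its Grundy value is 6.
Build the Grundy sequence for heap D with g(k) = mex{g(k−s) : s ∈ {2, 4}, s ≤ k}:
g(0) = mex{} = 0
g(1) = mex{} = 0
g(2) = mex{0} = 1
g(3) = mex{0} = 1
g(4) = mex{0,1} = 2
g(5) = mex{0,1} = 2
g(6) = mex{1,2} = 0
g(7) = mex{1,2} = 0
g(8) = mex{0,2} = 1
g(9) = mex{0,2} = 1
g(10) = mex{0,1} = 2
g(11) = mex{0,1} = 2
g(12) = mex{1,2} = 0
g(13) = mex{1,2} = 0
So g(13) = 0.
By the Sprague-Grundy theorem, the Grundy value of a sum of independent games is the XOR of the component values.
Combined value = 1 ⊕ 1 ⊕ 6 ⊕ 0 = 6.

6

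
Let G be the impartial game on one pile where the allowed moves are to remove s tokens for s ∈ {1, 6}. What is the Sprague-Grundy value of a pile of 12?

1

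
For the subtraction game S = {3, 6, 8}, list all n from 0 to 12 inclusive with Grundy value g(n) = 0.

Build the Grundy sequence with g(k) = mex{g(k−s) : s ∈ {3, 6, 8}, s ≤ k}:
g(0) = mex{} = 0
g(1) = mex{} = 0
g(2) = mex{} = 0
g(3) = mex{0} = 1
g(4) = mex{0} = 1
g(5) = mex{0} = 1
g(6) = mex{0,1} = 2
g(7) = mex{0,1} = 2
g(8) = mex{0,1} = 2
g(9) = mex{0,1,2} = 3
g(10) = mex{0,1,2} = 3
g(11) = mex{1,2} = 0
g(12) = mex{1,2,3} = 0
The P-positions (g = 0) in 0..12 are 0, 1, 2, 11, 12.

0, 1, 2, 11, 12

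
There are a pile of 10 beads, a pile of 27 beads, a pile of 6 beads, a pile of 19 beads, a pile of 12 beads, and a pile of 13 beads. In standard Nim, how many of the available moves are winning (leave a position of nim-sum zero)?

Compute the nim-sum pairwise:
10 XOR 27 = 17
17 XOR 6 = 23
23 XOR 19 = 4
4 XOR 12 = 8
8 XOR 13 = 5
The overall nim-sum is X = 5. A pile of size p has a winning move iff p XOR X < p (reduce it to p XOR X).
  10: 10 XOR 5 = 15 ≥ 10 — no move.
  27: 27 XOR 5 = 30 ≥ 27 — no move.
  6: 6 XOR 5 = 3 < 6 — winning move (to 3).
  19: 19 XOR 5 = 22 ≥ 19 — no move.
  12: 12 XOR 5 = 9 < 12 — winning move (to 9).
  13: 13 XOR 5 = 8 < 13 — winning move (to 8).
That gives 3 winning moves.

3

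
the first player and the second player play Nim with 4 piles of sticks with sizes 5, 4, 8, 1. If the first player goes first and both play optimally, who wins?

Nim-sum: 5 ^ 4 ^ 8 ^ 1 = 8.
The nim-sum is 8 ≠ 0, so this is an N-position: the player to move can win; the first player has a winning move.

the first player wins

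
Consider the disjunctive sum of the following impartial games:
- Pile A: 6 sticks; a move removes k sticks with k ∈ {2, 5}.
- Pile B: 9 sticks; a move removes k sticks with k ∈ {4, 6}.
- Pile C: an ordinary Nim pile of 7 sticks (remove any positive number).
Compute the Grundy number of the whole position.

Grundy values for pile A (subtraction set {2, 5}):
k:     0  1  2  3  4  5  6
g(k):  0  0  1  1  0  2  1
So g(6) = 1.
Build the Grundy sequence for pile B with g(k) = mex{g(k−s) : s ∈ {4, 6}, s ≤ k}:
g(0) = mex{} = 0
g(1) = mex{} = 0
g(2) = mex{} = 0
g(3) = mex{} = 0
g(4) = mex{0} = 1
g(5) = mex{0} = 1
g(6) = mex{0} = 1
g(7) = mex{0} = 1
g(8) = mex{0,1} = 2
g(9) = mex{0,1} = 2
So g(9) = 2.
Pile C is a plain Nim pile of size 7, so its Grundy value is 7.
By the Sprague-Grundy theorem, the Grundy value of a sum of independent games is the XOR of the component values.
Combined value = 1 ⊕ 2 ⊕ 7 = 4.

4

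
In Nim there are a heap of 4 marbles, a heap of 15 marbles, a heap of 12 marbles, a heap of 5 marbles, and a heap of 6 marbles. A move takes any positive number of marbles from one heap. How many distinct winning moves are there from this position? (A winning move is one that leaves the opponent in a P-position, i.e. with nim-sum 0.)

Bitwise XOR of the heap sizes:
  0100  (4)
  1111  (15)
  1100  (12)
  0101  (5)
  0110  (6)
  ----
  0100  (4)
The overall nim-sum is X = 4. A heap of size p has a winning move iff p XOR X < p (reduce it to p XOR X).
  4: 4 XOR 4 = 0 < 4 — winning move (to 0).
  15: 15 XOR 4 = 11 < 15 — winning move (to 11).
  12: 12 XOR 4 = 8 < 12 — winning move (to 8).
  5: 5 XOR 4 = 1 < 5 — winning move (to 1).
  6: 6 XOR 4 = 2 < 6 — winning move (to 2).
That gives 5 winning moves.

5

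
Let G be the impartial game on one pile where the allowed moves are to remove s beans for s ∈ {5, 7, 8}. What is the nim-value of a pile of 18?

Build the Grundy sequence with g(k) = mex{g(k−s) : s ∈ {5, 7, 8}, s ≤ k}:
k:     0  1  2  3  4  5  6  7  8  9 10 11 12 13 14 15 16 17 18
g(k):  0  0  0  0  0  1  1  1  1  1  2  2  2  0  0  0  0  0  1
So g(18) = 1.

1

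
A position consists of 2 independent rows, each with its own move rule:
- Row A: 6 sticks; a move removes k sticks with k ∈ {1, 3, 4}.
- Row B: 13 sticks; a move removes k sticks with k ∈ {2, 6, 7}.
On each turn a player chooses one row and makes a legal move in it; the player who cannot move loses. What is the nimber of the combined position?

2

For row A, compute g(0), g(1), … with moves {1, 3, 4}:
g(0) = mex{} = 0
g(1) = mex{0} = 1
g(2) = mex{1} = 0
g(3) = mex{0} = 1
g(4) = mex{0,1} = 2
g(5) = mex{0,1,2} = 3
g(6) = mex{0,1,3} = 2
So g(6) = 2.
Build the Grundy sequence for row B with g(k) = mex{g(k−s) : s ∈ {2, 6, 7}, s ≤ k}:
k:     0  1  2  3  4  5  6  7  8  9 10 11 12 13
g(k):  0  0  1  1  0  0  1  1  2  0  3  1  2  0
So g(13) = 0.
By the Sprague-Grundy theorem, the Grundy value of a sum of independent games is the XOR of the component values.
Combined value = 2 ⊕ 0 = 2.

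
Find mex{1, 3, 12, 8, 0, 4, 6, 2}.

The values 0, 1, 2, 3, 4 are all present; 5 is the first non-negative integer missing from the set.

5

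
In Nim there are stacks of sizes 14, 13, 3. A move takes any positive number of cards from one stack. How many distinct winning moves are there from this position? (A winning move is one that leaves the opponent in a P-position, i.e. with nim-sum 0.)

Compute the nim-sum pairwise:
14 ⊕ 13 = 3
3 ⊕ 3 = 0
The nim-sum is already 0, so every move leaves a nonzero nim-sum — there are no winning moves.

0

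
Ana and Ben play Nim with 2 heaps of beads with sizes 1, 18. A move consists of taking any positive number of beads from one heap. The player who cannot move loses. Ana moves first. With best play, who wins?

Compute the nim-sum pairwise:
1 XOR 18 = 19
The nim-sum is 19 ≠ 0, so this is an N-position: the player to move can win; Ana has a winning move.

Ana wins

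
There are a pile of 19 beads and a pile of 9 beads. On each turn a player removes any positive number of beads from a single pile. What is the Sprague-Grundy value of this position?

26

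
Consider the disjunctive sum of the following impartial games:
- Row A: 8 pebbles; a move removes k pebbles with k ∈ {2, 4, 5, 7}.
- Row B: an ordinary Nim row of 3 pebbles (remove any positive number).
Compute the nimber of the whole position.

7

For row A, compute g(0), g(1), … with moves {2, 4, 5, 7}:
k:     0  1  2  3  4  5  6  7  8
g(k):  0  0  1  1  2  2  3  3  4
So g(8) = 4.
Row B is a plain Nim row of size 3, so its Grundy value is 3.
By the Sprague-Grundy theorem, the Grundy value of a sum of independent games is the XOR of the component values.
Combined value = 4 ⊕ 3 = 7.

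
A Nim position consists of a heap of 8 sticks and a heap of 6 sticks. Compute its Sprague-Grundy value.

14

In binary:
  1000  (8)
  0110  (6)
  ----
  1110  (14)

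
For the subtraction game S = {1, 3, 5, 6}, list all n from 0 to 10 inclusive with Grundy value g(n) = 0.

0, 2, 4

Compute g(0), g(1), … for moves {1, 3, 5, 6}:
k:     0  1  2  3  4  5  6  7  8  9 10
g(k):  0  1  0  1  0  1  2  3  2  3  2
The P-positions (g = 0) in 0..10 are 0, 2, 4.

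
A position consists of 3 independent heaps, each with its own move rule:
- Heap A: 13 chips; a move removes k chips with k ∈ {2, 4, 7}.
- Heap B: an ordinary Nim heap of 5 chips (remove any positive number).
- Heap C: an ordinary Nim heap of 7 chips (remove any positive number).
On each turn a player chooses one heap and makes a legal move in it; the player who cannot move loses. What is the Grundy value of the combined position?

Grundy values for heap A (subtraction set {2, 4, 7}):
g(0) = mex{} = 0
g(1) = mex{} = 0
g(2) = mex{0} = 1
g(3) = mex{0} = 1
g(4) = mex{0,1} = 2
g(5) = mex{0,1} = 2
g(6) = mex{1,2} = 0
g(7) = mex{0,1,2} = 3
g(8) = mex{0,2} = 1
g(9) = mex{1,2,3} = 0
g(10) = mex{0,1} = 2
g(11) = mex{0,2,3} = 1
g(12) = mex{1,2} = 0
g(13) = mex{0,1} = 2
So g(13) = 2.
Heap B is a plain Nim heap of size 5, so its Grundy value is 5.
Heap C is a plain Nim heap of size 7, so its Grundy value is 7.
By the Sprague-Grundy theorem, the Grundy value of a sum of independent games is the XOR of the component values.
Combined value = 2 ⊕ 5 ⊕ 7 = 0.

0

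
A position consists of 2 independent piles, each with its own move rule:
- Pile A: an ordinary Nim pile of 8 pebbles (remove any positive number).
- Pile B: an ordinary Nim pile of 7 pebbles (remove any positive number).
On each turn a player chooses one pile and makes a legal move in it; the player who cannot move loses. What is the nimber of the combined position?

15

Pile A is a plain Nim pile of size 8, so its Grundy value is 8.
Pile B is a plain Nim pile of size 7, so its Grundy value is 7.
By the Sprague-Grundy theorem, the Grundy value of a sum of independent games is the XOR of the component values.
Combined value = 8 ⊕ 7 = 15.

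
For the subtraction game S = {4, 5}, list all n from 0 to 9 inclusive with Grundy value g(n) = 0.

0, 1, 2, 3, 9

Compute g(0), g(1), … for moves {4, 5}:
k:     0  1  2  3  4  5  6  7  8  9
g(k):  0  0  0  0  1  1  1  1  2  0
The P-positions (g = 0) in 0..9 are 0, 1, 2, 3, 9.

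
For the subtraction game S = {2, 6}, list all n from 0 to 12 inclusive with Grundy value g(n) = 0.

Grundy values for subtraction set {2, 6}:
g(0) = mex{} = 0
g(1) = mex{} = 0
g(2) = mex{0} = 1
g(3) = mex{0} = 1
g(4) = mex{1} = 0
g(5) = mex{1} = 0
g(6) = mex{0} = 1
g(7) = mex{0} = 1
g(8) = mex{1} = 0
g(9) = mex{1} = 0
g(10) = mex{0} = 1
g(11) = mex{0} = 1
g(12) = mex{1} = 0
The P-positions (g = 0) in 0..12 are 0, 1, 4, 5, 8, 9, 12.

0, 1, 4, 5, 8, 9, 12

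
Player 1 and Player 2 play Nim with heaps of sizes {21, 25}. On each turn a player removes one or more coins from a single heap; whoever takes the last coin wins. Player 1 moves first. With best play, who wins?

Player 1 wins

Compute the nim-sum pairwise:
21 ⊕ 25 = 12
The nim-sum is 12 ≠ 0, so this is an N-position: the player to move can win; Player 1 has a winning move.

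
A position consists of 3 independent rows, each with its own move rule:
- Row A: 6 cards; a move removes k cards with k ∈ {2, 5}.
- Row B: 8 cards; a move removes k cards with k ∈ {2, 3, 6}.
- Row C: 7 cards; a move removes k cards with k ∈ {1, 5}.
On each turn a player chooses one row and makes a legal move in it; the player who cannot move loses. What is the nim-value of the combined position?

2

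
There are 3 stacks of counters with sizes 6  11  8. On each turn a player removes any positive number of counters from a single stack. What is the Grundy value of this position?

5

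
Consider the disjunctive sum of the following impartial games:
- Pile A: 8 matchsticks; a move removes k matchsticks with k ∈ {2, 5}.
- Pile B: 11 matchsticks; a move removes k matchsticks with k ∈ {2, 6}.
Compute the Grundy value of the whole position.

1

Grundy values for pile A (subtraction set {2, 5}):
k:     0  1  2  3  4  5  6  7  8
g(k):  0  0  1  1  0  2  1  0  0
So g(8) = 0.
Grundy values for pile B (subtraction set {2, 6}):
k:     0  1  2  3  4  5  6  7  8  9 10 11
g(k):  0  0  1  1  0  0  1  1  0  0  1  1
So g(11) = 1.
By the Sprague-Grundy theorem, the Grundy value of a sum of independent games is the XOR of the component values.
Combined value = 0 ⊕ 1 = 1.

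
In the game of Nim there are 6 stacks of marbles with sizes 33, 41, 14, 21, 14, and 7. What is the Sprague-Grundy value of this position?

26

In binary:
  100001  (33)
  101001  (41)
  001110  (14)
  010101  (21)
  001110  (14)
  000111  (7)
  ------
  011010  (26)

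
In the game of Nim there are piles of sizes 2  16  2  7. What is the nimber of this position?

23

Compute the nim-sum pairwise:
2 ⊕ 16 = 18
18 ⊕ 2 = 16
16 ⊕ 7 = 23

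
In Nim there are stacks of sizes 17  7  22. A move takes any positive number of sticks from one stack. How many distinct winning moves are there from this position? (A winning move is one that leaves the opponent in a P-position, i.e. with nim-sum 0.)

0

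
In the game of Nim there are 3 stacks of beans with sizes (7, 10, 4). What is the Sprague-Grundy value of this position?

Bitwise XOR of the heap sizes:
  0111  (7)
  1010  (10)
  0100  (4)
  ----
  1001  (9)

9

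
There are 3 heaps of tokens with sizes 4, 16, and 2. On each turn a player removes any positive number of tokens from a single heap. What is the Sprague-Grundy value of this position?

22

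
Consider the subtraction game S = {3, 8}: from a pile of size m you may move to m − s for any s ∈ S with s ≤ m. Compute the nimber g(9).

Compute g(0), g(1), … for moves {3, 8}:
k:     0  1  2  3  4  5  6  7  8  9
g(k):  0  0  0  1  1  1  0  0  2  1
So g(9) = 1.

1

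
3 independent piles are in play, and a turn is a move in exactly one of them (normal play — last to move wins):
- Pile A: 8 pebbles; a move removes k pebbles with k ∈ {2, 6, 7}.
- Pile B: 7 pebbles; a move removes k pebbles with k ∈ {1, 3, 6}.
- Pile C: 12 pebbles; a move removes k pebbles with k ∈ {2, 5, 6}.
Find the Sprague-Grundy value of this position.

Build the Grundy sequence for pile A with g(k) = mex{g(k−s) : s ∈ {2, 6, 7}, s ≤ k}:
g(0) = mex{} = 0
g(1) = mex{} = 0
g(2) = mex{0} = 1
g(3) = mex{0} = 1
g(4) = mex{1} = 0
g(5) = mex{1} = 0
g(6) = mex{0} = 1
g(7) = mex{0} = 1
g(8) = mex{0,1} = 2
So g(8) = 2.
Build the Grundy sequence for pile B with g(k) = mex{g(k−s) : s ∈ {1, 3, 6}, s ≤ k}:
g(0) = mex{} = 0
g(1) = mex{0} = 1
g(2) = mex{1} = 0
g(3) = mex{0} = 1
g(4) = mex{1} = 0
g(5) = mex{0} = 1
g(6) = mex{0,1} = 2
g(7) = mex{0,1,2} = 3
So g(7) = 3.
Build the Grundy sequence for pile C with g(k) = mex{g(k−s) : s ∈ {2, 5, 6}, s ≤ k}:
k:     0  1  2  3  4  5  6  7  8  9 10 11 12
g(k):  0  0  1  1  0  2  1  3  0  2  1  0  0
So g(12) = 0.
By the Sprague-Grundy theorem, the Grundy value of a sum of independent games is the XOR of the component values.
Combined value = 2 XOR 3 XOR 0 = 1.

1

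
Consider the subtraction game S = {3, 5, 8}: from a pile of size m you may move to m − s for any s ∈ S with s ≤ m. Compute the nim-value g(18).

2

Compute g(0), g(1), … for moves {3, 5, 8}:
k:     0  1  2  3  4  5  6  7  8  9 10 11 12 13 14 15 16 17 18
g(k):  0  0  0  1  1  1  2  2  2  3  3  0  0  0  1  1  1  2  2
So g(18) = 2.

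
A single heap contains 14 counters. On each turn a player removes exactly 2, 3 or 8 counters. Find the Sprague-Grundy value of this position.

Grundy values for subtraction set {2, 3, 8}:
k:     0  1  2  3  4  5  6  7  8  9 10 11 12 13 14
g(k):  0  0  1  1  2  0  0  1  1  2  0  0  1  1  2
So g(14) = 2.

2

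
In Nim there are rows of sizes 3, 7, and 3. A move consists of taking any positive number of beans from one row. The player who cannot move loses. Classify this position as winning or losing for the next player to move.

Winning position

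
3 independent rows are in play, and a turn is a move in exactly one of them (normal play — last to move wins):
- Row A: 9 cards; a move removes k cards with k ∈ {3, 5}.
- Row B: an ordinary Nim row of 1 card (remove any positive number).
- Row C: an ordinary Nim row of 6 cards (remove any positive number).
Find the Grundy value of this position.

For row A, compute g(0), g(1), … with moves {3, 5}:
g(0) = mex{} = 0
g(1) = mex{} = 0
g(2) = mex{} = 0
g(3) = mex{0} = 1
g(4) = mex{0} = 1
g(5) = mex{0} = 1
g(6) = mex{0,1} = 2
g(7) = mex{0,1} = 2
g(8) = mex{1} = 0
g(9) = mex{1,2} = 0
So g(9) = 0.
Row B is a plain Nim row of size 1, so its Grundy value is 1.
Row C is a plain Nim row of size 6, so its Grundy value is 6.
By the Sprague-Grundy theorem, the Grundy value of a sum of independent games is the XOR of the component values.
Combined value = 0 ⊕ 1 ⊕ 6 = 7.

7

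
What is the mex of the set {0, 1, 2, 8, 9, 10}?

3

The values 0, 1, 2 are all present; 3 is the first non-negative integer missing from the set.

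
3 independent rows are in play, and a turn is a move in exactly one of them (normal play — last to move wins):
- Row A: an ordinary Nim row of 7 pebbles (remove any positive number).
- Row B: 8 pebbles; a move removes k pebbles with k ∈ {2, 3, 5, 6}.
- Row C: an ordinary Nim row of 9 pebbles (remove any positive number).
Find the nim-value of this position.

14

Row A is a plain Nim row of size 7, so its Grundy value is 7.
Grundy values for row B (subtraction set {2, 3, 5, 6}):
k:     0  1  2  3  4  5  6  7  8
g(k):  0  0  1  1  2  2  3  3  0
So g(8) = 0.
Row C is a plain Nim row of size 9, so its Grundy value is 9.
By the Sprague-Grundy theorem, the Grundy value of a sum of independent games is the XOR of the component values.
Combined value = 7 XOR 0 XOR 9 = 14.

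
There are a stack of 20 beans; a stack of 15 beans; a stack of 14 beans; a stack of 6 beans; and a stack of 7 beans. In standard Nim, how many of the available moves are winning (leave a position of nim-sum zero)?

Nim-sum: 20 ⊕ 15 ⊕ 14 ⊕ 6 ⊕ 7 = 20.
The overall nim-sum is X = 20. A stack of size p has a winning move iff p XOR X < p (reduce it to p XOR X).
  20: 20 XOR 20 = 0 < 20 — winning move (to 0).
  15: 15 XOR 20 = 27 ≥ 15 — no move.
  14: 14 XOR 20 = 26 ≥ 14 — no move.
  6: 6 XOR 20 = 18 ≥ 6 — no move.
  7: 7 XOR 20 = 19 ≥ 7 — no move.
That gives 1 winning move.

1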